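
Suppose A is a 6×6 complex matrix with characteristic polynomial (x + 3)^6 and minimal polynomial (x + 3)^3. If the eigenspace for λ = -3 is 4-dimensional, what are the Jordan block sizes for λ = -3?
Block sizes for λ = -3: [3, 1, 1, 1]

Step 1 — from the characteristic polynomial, algebraic multiplicity of λ = -3 is 6. From dim ker(A − (-3)·I) = 4, there are exactly 4 Jordan blocks for λ = -3.
Step 2 — from the minimal polynomial, the factor (x + 3)^3 tells us the largest block for λ = -3 has size 3.
Step 3 — with total size 6, 4 blocks, and largest block 3, the block sizes (in nonincreasing order) are [3, 1, 1, 1].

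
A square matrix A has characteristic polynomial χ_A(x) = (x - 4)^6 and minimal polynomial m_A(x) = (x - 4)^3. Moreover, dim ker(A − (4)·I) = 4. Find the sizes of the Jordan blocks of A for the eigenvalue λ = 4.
Block sizes for λ = 4: [3, 1, 1, 1]

Step 1 — from the characteristic polynomial, algebraic multiplicity of λ = 4 is 6. From dim ker(A − (4)·I) = 4, there are exactly 4 Jordan blocks for λ = 4.
Step 2 — from the minimal polynomial, the factor (x − 4)^3 tells us the largest block for λ = 4 has size 3.
Step 3 — with total size 6, 4 blocks, and largest block 3, the block sizes (in nonincreasing order) are [3, 1, 1, 1].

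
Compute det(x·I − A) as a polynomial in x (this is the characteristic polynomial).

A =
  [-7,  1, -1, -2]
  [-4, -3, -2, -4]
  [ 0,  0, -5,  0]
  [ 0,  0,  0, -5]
x^4 + 20*x^3 + 150*x^2 + 500*x + 625

Expanding det(x·I − A) (e.g. by cofactor expansion or by noting that A is similar to its Jordan form J, which has the same characteristic polynomial as A) gives
  χ_A(x) = x^4 + 20*x^3 + 150*x^2 + 500*x + 625
which factors as (x + 5)^4. The eigenvalues (with algebraic multiplicities) are λ = -5 with multiplicity 4.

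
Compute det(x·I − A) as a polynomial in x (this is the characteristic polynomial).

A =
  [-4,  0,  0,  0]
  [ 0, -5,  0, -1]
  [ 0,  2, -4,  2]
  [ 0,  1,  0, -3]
x^4 + 16*x^3 + 96*x^2 + 256*x + 256

Expanding det(x·I − A) (e.g. by cofactor expansion or by noting that A is similar to its Jordan form J, which has the same characteristic polynomial as A) gives
  χ_A(x) = x^4 + 16*x^3 + 96*x^2 + 256*x + 256
which factors as (x + 4)^4. The eigenvalues (with algebraic multiplicities) are λ = -4 with multiplicity 4.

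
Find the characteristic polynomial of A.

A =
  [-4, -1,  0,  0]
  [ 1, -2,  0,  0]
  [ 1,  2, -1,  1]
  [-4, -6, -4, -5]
x^4 + 12*x^3 + 54*x^2 + 108*x + 81

Expanding det(x·I − A) (e.g. by cofactor expansion or by noting that A is similar to its Jordan form J, which has the same characteristic polynomial as A) gives
  χ_A(x) = x^4 + 12*x^3 + 54*x^2 + 108*x + 81
which factors as (x + 3)^4. The eigenvalues (with algebraic multiplicities) are λ = -3 with multiplicity 4.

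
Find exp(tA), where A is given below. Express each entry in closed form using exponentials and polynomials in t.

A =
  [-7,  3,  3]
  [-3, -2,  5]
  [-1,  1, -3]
e^{tA} =
  [-3*t^2*exp(-4*t)/2 - 3*t*exp(-4*t) + exp(-4*t), 3*t*exp(-4*t), 9*t^2*exp(-4*t)/2 + 3*t*exp(-4*t)]
  [-t^2*exp(-4*t) - 3*t*exp(-4*t), 2*t*exp(-4*t) + exp(-4*t), 3*t^2*exp(-4*t) + 5*t*exp(-4*t)]
  [-t^2*exp(-4*t)/2 - t*exp(-4*t), t*exp(-4*t), 3*t^2*exp(-4*t)/2 + t*exp(-4*t) + exp(-4*t)]

Strategy: write A = P · J · P⁻¹ where J is a Jordan canonical form, so e^{tA} = P · e^{tJ} · P⁻¹, and e^{tJ} can be computed block-by-block.

A has Jordan form
J =
  [-4,  1,  0]
  [ 0, -4,  1]
  [ 0,  0, -4]
(up to reordering of blocks).

Per-block formulas:
  For a 3×3 Jordan block J_3(-4): exp(t · J_3(-4)) = e^(-4t)·(I + t·N + (t^2/2)·N^2), where N is the 3×3 nilpotent shift.

After assembling e^{tJ} and conjugating by P, we get:

e^{tA} =
  [-3*t^2*exp(-4*t)/2 - 3*t*exp(-4*t) + exp(-4*t), 3*t*exp(-4*t), 9*t^2*exp(-4*t)/2 + 3*t*exp(-4*t)]
  [-t^2*exp(-4*t) - 3*t*exp(-4*t), 2*t*exp(-4*t) + exp(-4*t), 3*t^2*exp(-4*t) + 5*t*exp(-4*t)]
  [-t^2*exp(-4*t)/2 - t*exp(-4*t), t*exp(-4*t), 3*t^2*exp(-4*t)/2 + t*exp(-4*t) + exp(-4*t)]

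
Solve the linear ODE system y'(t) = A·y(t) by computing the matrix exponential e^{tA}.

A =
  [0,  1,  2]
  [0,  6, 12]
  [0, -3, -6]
e^{tA} =
  [1, t, 2*t]
  [0, 6*t + 1, 12*t]
  [0, -3*t, 1 - 6*t]

Strategy: write A = P · J · P⁻¹ where J is a Jordan canonical form, so e^{tA} = P · e^{tJ} · P⁻¹, and e^{tJ} can be computed block-by-block.

A has Jordan form
J =
  [0, 1, 0]
  [0, 0, 0]
  [0, 0, 0]
(up to reordering of blocks).

Per-block formulas:
  For a 2×2 Jordan block J_2(0): exp(t · J_2(0)) = e^(0t)·(I + t·N), where N is the 2×2 nilpotent shift.
  For a 1×1 block at λ = 0: exp(t · [0]) = [e^(0t)].

After assembling e^{tJ} and conjugating by P, we get:

e^{tA} =
  [1, t, 2*t]
  [0, 6*t + 1, 12*t]
  [0, -3*t, 1 - 6*t]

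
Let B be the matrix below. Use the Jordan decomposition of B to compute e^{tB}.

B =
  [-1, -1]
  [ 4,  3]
e^{tB} =
  [-2*t*exp(t) + exp(t), -t*exp(t)]
  [4*t*exp(t), 2*t*exp(t) + exp(t)]

Strategy: write B = P · J · P⁻¹ where J is a Jordan canonical form, so e^{tB} = P · e^{tJ} · P⁻¹, and e^{tJ} can be computed block-by-block.

B has Jordan form
J =
  [1, 1]
  [0, 1]
(up to reordering of blocks).

Per-block formulas:
  For a 2×2 Jordan block J_2(1): exp(t · J_2(1)) = e^(1t)·(I + t·N), where N is the 2×2 nilpotent shift.

After assembling e^{tJ} and conjugating by P, we get:

e^{tB} =
  [-2*t*exp(t) + exp(t), -t*exp(t)]
  [4*t*exp(t), 2*t*exp(t) + exp(t)]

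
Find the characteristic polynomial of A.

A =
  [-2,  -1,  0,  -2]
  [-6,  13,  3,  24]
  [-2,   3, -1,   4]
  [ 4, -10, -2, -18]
x^4 + 8*x^3 + 24*x^2 + 32*x + 16

Expanding det(x·I − A) (e.g. by cofactor expansion or by noting that A is similar to its Jordan form J, which has the same characteristic polynomial as A) gives
  χ_A(x) = x^4 + 8*x^3 + 24*x^2 + 32*x + 16
which factors as (x + 2)^4. The eigenvalues (with algebraic multiplicities) are λ = -2 with multiplicity 4.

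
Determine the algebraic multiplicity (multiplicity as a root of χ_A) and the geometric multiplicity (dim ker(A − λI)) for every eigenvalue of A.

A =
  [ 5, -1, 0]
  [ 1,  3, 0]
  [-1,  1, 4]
λ = 4: alg = 3, geom = 2

Step 1 — factor the characteristic polynomial to read off the algebraic multiplicities:
  χ_A(x) = (x - 4)^3

Step 2 — compute geometric multiplicities via the rank-nullity identity g(λ) = n − rank(A − λI):
  rank(A − (4)·I) = 1, so dim ker(A − (4)·I) = n − 1 = 2

Summary:
  λ = 4: algebraic multiplicity = 3, geometric multiplicity = 2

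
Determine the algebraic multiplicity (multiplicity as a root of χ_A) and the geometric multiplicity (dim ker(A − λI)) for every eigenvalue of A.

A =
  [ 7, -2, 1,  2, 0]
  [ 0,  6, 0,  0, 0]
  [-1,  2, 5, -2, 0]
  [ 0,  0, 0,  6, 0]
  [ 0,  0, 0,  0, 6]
λ = 6: alg = 5, geom = 4

Step 1 — factor the characteristic polynomial to read off the algebraic multiplicities:
  χ_A(x) = (x - 6)^5

Step 2 — compute geometric multiplicities via the rank-nullity identity g(λ) = n − rank(A − λI):
  rank(A − (6)·I) = 1, so dim ker(A − (6)·I) = n − 1 = 4

Summary:
  λ = 6: algebraic multiplicity = 5, geometric multiplicity = 4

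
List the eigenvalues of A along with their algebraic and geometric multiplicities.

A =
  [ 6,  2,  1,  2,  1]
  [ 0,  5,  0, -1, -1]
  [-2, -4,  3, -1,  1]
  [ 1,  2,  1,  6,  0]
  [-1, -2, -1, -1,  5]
λ = 5: alg = 5, geom = 3

Step 1 — factor the characteristic polynomial to read off the algebraic multiplicities:
  χ_A(x) = (x - 5)^5

Step 2 — compute geometric multiplicities via the rank-nullity identity g(λ) = n − rank(A − λI):
  rank(A − (5)·I) = 2, so dim ker(A − (5)·I) = n − 2 = 3

Summary:
  λ = 5: algebraic multiplicity = 5, geometric multiplicity = 3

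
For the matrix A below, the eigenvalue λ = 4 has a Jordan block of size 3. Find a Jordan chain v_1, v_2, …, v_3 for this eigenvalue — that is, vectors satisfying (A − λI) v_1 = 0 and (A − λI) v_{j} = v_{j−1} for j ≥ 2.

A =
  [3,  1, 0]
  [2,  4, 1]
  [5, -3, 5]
A Jordan chain for λ = 4 of length 3:
v_1 = (3, 3, -6)ᵀ
v_2 = (-1, 2, 5)ᵀ
v_3 = (1, 0, 0)ᵀ

Let N = A − (4)·I. We want v_3 with N^3 v_3 = 0 but N^2 v_3 ≠ 0; then v_{j-1} := N · v_j for j = 3, …, 2.

Pick v_3 = (1, 0, 0)ᵀ.
Then v_2 = N · v_3 = (-1, 2, 5)ᵀ.
Then v_1 = N · v_2 = (3, 3, -6)ᵀ.

Sanity check: (A − (4)·I) v_1 = (0, 0, 0)ᵀ = 0. ✓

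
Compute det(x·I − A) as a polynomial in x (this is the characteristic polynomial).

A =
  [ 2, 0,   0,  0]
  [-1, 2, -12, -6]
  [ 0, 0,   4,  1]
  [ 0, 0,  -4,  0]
x^4 - 8*x^3 + 24*x^2 - 32*x + 16

Expanding det(x·I − A) (e.g. by cofactor expansion or by noting that A is similar to its Jordan form J, which has the same characteristic polynomial as A) gives
  χ_A(x) = x^4 - 8*x^3 + 24*x^2 - 32*x + 16
which factors as (x - 2)^4. The eigenvalues (with algebraic multiplicities) are λ = 2 with multiplicity 4.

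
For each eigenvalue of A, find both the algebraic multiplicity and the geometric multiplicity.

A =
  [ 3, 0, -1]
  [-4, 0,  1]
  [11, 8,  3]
λ = 2: alg = 3, geom = 1

Step 1 — factor the characteristic polynomial to read off the algebraic multiplicities:
  χ_A(x) = (x - 2)^3

Step 2 — compute geometric multiplicities via the rank-nullity identity g(λ) = n − rank(A − λI):
  rank(A − (2)·I) = 2, so dim ker(A − (2)·I) = n − 2 = 1

Summary:
  λ = 2: algebraic multiplicity = 3, geometric multiplicity = 1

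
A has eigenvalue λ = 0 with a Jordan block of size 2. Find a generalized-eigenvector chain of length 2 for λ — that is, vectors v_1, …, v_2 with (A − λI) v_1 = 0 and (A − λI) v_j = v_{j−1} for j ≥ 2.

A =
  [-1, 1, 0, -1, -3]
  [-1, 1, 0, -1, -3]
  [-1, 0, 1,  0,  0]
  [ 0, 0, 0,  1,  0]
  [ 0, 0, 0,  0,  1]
A Jordan chain for λ = 0 of length 2:
v_1 = (-1, -1, -1, 0, 0)ᵀ
v_2 = (1, 0, 0, 0, 0)ᵀ

Let N = A − (0)·I. We want v_2 with N^2 v_2 = 0 but N^1 v_2 ≠ 0; then v_{j-1} := N · v_j for j = 2, …, 2.

Pick v_2 = (1, 0, 0, 0, 0)ᵀ.
Then v_1 = N · v_2 = (-1, -1, -1, 0, 0)ᵀ.

Sanity check: (A − (0)·I) v_1 = (0, 0, 0, 0, 0)ᵀ = 0. ✓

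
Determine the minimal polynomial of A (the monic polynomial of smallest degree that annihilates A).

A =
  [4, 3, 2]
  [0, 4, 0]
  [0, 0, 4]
x^2 - 8*x + 16

The characteristic polynomial is χ_A(x) = (x - 4)^3, so the eigenvalues are known. The minimal polynomial is
  m_A(x) = Π_λ (x − λ)^{k_λ}
where k_λ is the size of the *largest* Jordan block for λ (equivalently, the smallest k with (A − λI)^k v = 0 for every generalised eigenvector v of λ).

  λ = 4: largest Jordan block has size 2, contributing (x − 4)^2

So m_A(x) = (x - 4)^2 = x^2 - 8*x + 16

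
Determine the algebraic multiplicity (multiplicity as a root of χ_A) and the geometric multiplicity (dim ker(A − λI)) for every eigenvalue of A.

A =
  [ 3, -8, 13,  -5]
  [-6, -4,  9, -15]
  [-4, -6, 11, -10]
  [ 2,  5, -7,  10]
λ = 5: alg = 4, geom = 2

Step 1 — factor the characteristic polynomial to read off the algebraic multiplicities:
  χ_A(x) = (x - 5)^4

Step 2 — compute geometric multiplicities via the rank-nullity identity g(λ) = n − rank(A − λI):
  rank(A − (5)·I) = 2, so dim ker(A − (5)·I) = n − 2 = 2

Summary:
  λ = 5: algebraic multiplicity = 4, geometric multiplicity = 2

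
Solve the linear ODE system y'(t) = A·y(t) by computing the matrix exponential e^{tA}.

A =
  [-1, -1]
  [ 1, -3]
e^{tA} =
  [t*exp(-2*t) + exp(-2*t), -t*exp(-2*t)]
  [t*exp(-2*t), -t*exp(-2*t) + exp(-2*t)]

Strategy: write A = P · J · P⁻¹ where J is a Jordan canonical form, so e^{tA} = P · e^{tJ} · P⁻¹, and e^{tJ} can be computed block-by-block.

A has Jordan form
J =
  [-2,  1]
  [ 0, -2]
(up to reordering of blocks).

Per-block formulas:
  For a 2×2 Jordan block J_2(-2): exp(t · J_2(-2)) = e^(-2t)·(I + t·N), where N is the 2×2 nilpotent shift.

After assembling e^{tJ} and conjugating by P, we get:

e^{tA} =
  [t*exp(-2*t) + exp(-2*t), -t*exp(-2*t)]
  [t*exp(-2*t), -t*exp(-2*t) + exp(-2*t)]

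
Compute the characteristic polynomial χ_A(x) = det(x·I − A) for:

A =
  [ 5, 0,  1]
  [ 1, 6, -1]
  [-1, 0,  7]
x^3 - 18*x^2 + 108*x - 216

Expanding det(x·I − A) (e.g. by cofactor expansion or by noting that A is similar to its Jordan form J, which has the same characteristic polynomial as A) gives
  χ_A(x) = x^3 - 18*x^2 + 108*x - 216
which factors as (x - 6)^3. The eigenvalues (with algebraic multiplicities) are λ = 6 with multiplicity 3.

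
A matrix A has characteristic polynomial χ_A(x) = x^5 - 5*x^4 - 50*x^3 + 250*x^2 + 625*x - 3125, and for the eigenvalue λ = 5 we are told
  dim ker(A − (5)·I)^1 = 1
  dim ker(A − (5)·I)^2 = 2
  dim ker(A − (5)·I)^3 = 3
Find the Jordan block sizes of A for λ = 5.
Block sizes for λ = 5: [3]

From the dimensions of kernels of powers, the number of Jordan blocks of size at least j is d_j − d_{j−1} where d_j = dim ker(N^j) (with d_0 = 0). Computing the differences gives [1, 1, 1].
The number of blocks of size exactly k is (#blocks of size ≥ k) − (#blocks of size ≥ k + 1), so the partition is: 1 block(s) of size 3.
In nonincreasing order the block sizes are [3].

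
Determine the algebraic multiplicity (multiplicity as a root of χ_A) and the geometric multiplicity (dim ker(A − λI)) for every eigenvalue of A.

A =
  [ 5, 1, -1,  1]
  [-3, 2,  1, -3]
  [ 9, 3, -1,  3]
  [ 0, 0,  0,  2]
λ = 2: alg = 4, geom = 2

Step 1 — factor the characteristic polynomial to read off the algebraic multiplicities:
  χ_A(x) = (x - 2)^4

Step 2 — compute geometric multiplicities via the rank-nullity identity g(λ) = n − rank(A − λI):
  rank(A − (2)·I) = 2, so dim ker(A − (2)·I) = n − 2 = 2

Summary:
  λ = 2: algebraic multiplicity = 4, geometric multiplicity = 2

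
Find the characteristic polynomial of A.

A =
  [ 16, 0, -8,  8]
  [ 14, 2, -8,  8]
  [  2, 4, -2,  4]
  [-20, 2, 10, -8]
x^4 - 8*x^3 + 20*x^2 - 16*x

Expanding det(x·I − A) (e.g. by cofactor expansion or by noting that A is similar to its Jordan form J, which has the same characteristic polynomial as A) gives
  χ_A(x) = x^4 - 8*x^3 + 20*x^2 - 16*x
which factors as x*(x - 4)*(x - 2)^2. The eigenvalues (with algebraic multiplicities) are λ = 0 with multiplicity 1, λ = 2 with multiplicity 2, λ = 4 with multiplicity 1.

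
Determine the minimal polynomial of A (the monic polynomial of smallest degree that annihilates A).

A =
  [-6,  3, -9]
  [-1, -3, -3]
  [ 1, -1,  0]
x^3 + 9*x^2 + 27*x + 27

The characteristic polynomial is χ_A(x) = (x + 3)^3, so the eigenvalues are known. The minimal polynomial is
  m_A(x) = Π_λ (x − λ)^{k_λ}
where k_λ is the size of the *largest* Jordan block for λ (equivalently, the smallest k with (A − λI)^k v = 0 for every generalised eigenvector v of λ).

  λ = -3: largest Jordan block has size 3, contributing (x + 3)^3

So m_A(x) = (x + 3)^3 = x^3 + 9*x^2 + 27*x + 27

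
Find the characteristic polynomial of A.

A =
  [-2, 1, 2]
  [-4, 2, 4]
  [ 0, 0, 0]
x^3

Expanding det(x·I − A) (e.g. by cofactor expansion or by noting that A is similar to its Jordan form J, which has the same characteristic polynomial as A) gives
  χ_A(x) = x^3
which factors as x^3. The eigenvalues (with algebraic multiplicities) are λ = 0 with multiplicity 3.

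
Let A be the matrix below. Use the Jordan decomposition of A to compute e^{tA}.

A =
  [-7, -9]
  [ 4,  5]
e^{tA} =
  [-6*t*exp(-t) + exp(-t), -9*t*exp(-t)]
  [4*t*exp(-t), 6*t*exp(-t) + exp(-t)]

Strategy: write A = P · J · P⁻¹ where J is a Jordan canonical form, so e^{tA} = P · e^{tJ} · P⁻¹, and e^{tJ} can be computed block-by-block.

A has Jordan form
J =
  [-1,  1]
  [ 0, -1]
(up to reordering of blocks).

Per-block formulas:
  For a 2×2 Jordan block J_2(-1): exp(t · J_2(-1)) = e^(-1t)·(I + t·N), where N is the 2×2 nilpotent shift.

After assembling e^{tJ} and conjugating by P, we get:

e^{tA} =
  [-6*t*exp(-t) + exp(-t), -9*t*exp(-t)]
  [4*t*exp(-t), 6*t*exp(-t) + exp(-t)]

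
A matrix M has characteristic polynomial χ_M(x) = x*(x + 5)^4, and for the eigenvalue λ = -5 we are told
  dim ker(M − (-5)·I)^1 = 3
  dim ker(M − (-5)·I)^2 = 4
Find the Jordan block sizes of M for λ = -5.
Block sizes for λ = -5: [2, 1, 1]

From the dimensions of kernels of powers, the number of Jordan blocks of size at least j is d_j − d_{j−1} where d_j = dim ker(N^j) (with d_0 = 0). Computing the differences gives [3, 1].
The number of blocks of size exactly k is (#blocks of size ≥ k) − (#blocks of size ≥ k + 1), so the partition is: 2 block(s) of size 1, 1 block(s) of size 2.
In nonincreasing order the block sizes are [2, 1, 1].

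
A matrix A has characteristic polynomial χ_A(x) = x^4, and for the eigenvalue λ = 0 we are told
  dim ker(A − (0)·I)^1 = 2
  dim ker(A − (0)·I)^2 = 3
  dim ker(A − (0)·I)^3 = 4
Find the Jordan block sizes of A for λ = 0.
Block sizes for λ = 0: [3, 1]

From the dimensions of kernels of powers, the number of Jordan blocks of size at least j is d_j − d_{j−1} where d_j = dim ker(N^j) (with d_0 = 0). Computing the differences gives [2, 1, 1].
The number of blocks of size exactly k is (#blocks of size ≥ k) − (#blocks of size ≥ k + 1), so the partition is: 1 block(s) of size 1, 1 block(s) of size 3.
In nonincreasing order the block sizes are [3, 1].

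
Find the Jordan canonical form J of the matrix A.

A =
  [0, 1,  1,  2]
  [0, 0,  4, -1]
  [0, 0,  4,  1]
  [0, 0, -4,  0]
J_2(0) ⊕ J_2(2)

The characteristic polynomial is
  det(x·I − A) = x^4 - 4*x^3 + 4*x^2 = x^2*(x - 2)^2

Eigenvalues and multiplicities (the geometric multiplicity of λ is n − rank(A − λI), which equals the number of Jordan blocks for λ):
  λ = 0: algebraic multiplicity = 2, geometric multiplicity = 1
  λ = 2: algebraic multiplicity = 2, geometric multiplicity = 1

Determining the block sizes for each eigenvalue:
  λ = 0: one block (gm = 1), so the single block has size am = 2 → block sizes [2]
  λ = 2: one block (gm = 1), so the single block has size am = 2 → block sizes [2]

Assembling the blocks gives a Jordan form
J =
  [0, 1, 0, 0]
  [0, 0, 0, 0]
  [0, 0, 2, 1]
  [0, 0, 0, 2]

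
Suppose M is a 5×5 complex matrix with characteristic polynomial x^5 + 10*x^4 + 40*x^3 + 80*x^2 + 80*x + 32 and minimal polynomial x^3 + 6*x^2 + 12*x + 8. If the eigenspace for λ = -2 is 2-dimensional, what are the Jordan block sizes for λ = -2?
Block sizes for λ = -2: [3, 2]

Step 1 — from the characteristic polynomial, algebraic multiplicity of λ = -2 is 5. From dim ker(M − (-2)·I) = 2, there are exactly 2 Jordan blocks for λ = -2.
Step 2 — from the minimal polynomial, the factor (x + 2)^3 tells us the largest block for λ = -2 has size 3.
Step 3 — with total size 5, 2 blocks, and largest block 3, the block sizes (in nonincreasing order) are [3, 2].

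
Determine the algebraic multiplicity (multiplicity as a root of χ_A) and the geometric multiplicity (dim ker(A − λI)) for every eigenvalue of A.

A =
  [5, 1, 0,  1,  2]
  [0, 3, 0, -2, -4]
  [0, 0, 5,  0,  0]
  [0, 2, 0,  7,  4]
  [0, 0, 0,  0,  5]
λ = 5: alg = 5, geom = 4

Step 1 — factor the characteristic polynomial to read off the algebraic multiplicities:
  χ_A(x) = (x - 5)^5

Step 2 — compute geometric multiplicities via the rank-nullity identity g(λ) = n − rank(A − λI):
  rank(A − (5)·I) = 1, so dim ker(A − (5)·I) = n − 1 = 4

Summary:
  λ = 5: algebraic multiplicity = 5, geometric multiplicity = 4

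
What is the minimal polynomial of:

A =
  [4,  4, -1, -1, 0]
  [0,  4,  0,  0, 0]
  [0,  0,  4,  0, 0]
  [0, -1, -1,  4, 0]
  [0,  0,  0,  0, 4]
x^3 - 12*x^2 + 48*x - 64

The characteristic polynomial is χ_A(x) = (x - 4)^5, so the eigenvalues are known. The minimal polynomial is
  m_A(x) = Π_λ (x − λ)^{k_λ}
where k_λ is the size of the *largest* Jordan block for λ (equivalently, the smallest k with (A − λI)^k v = 0 for every generalised eigenvector v of λ).

  λ = 4: largest Jordan block has size 3, contributing (x − 4)^3

So m_A(x) = (x - 4)^3 = x^3 - 12*x^2 + 48*x - 64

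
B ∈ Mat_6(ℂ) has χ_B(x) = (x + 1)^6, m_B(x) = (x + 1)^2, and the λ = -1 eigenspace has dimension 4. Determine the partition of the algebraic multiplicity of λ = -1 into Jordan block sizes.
Block sizes for λ = -1: [2, 2, 1, 1]

Step 1 — from the characteristic polynomial, algebraic multiplicity of λ = -1 is 6. From dim ker(B − (-1)·I) = 4, there are exactly 4 Jordan blocks for λ = -1.
Step 2 — from the minimal polynomial, the factor (x + 1)^2 tells us the largest block for λ = -1 has size 2.
Step 3 — with total size 6, 4 blocks, and largest block 2, the block sizes (in nonincreasing order) are [2, 2, 1, 1].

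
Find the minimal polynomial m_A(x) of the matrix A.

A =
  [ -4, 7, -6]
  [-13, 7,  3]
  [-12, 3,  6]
x^3 - 9*x^2 + 108

The characteristic polynomial is χ_A(x) = (x - 6)^2*(x + 3), so the eigenvalues are known. The minimal polynomial is
  m_A(x) = Π_λ (x − λ)^{k_λ}
where k_λ is the size of the *largest* Jordan block for λ (equivalently, the smallest k with (A − λI)^k v = 0 for every generalised eigenvector v of λ).

  λ = -3: largest Jordan block has size 1, contributing (x + 3)
  λ = 6: largest Jordan block has size 2, contributing (x − 6)^2

So m_A(x) = (x - 6)^2*(x + 3) = x^3 - 9*x^2 + 108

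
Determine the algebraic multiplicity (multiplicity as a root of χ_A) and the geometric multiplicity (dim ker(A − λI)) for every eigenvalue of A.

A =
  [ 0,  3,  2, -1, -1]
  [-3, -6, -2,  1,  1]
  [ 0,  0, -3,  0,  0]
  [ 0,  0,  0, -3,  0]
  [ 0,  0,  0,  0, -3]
λ = -3: alg = 5, geom = 4

Step 1 — factor the characteristic polynomial to read off the algebraic multiplicities:
  χ_A(x) = (x + 3)^5

Step 2 — compute geometric multiplicities via the rank-nullity identity g(λ) = n − rank(A − λI):
  rank(A − (-3)·I) = 1, so dim ker(A − (-3)·I) = n − 1 = 4

Summary:
  λ = -3: algebraic multiplicity = 5, geometric multiplicity = 4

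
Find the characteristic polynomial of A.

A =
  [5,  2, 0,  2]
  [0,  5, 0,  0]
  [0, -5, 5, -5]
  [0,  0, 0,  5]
x^4 - 20*x^3 + 150*x^2 - 500*x + 625

Expanding det(x·I − A) (e.g. by cofactor expansion or by noting that A is similar to its Jordan form J, which has the same characteristic polynomial as A) gives
  χ_A(x) = x^4 - 20*x^3 + 150*x^2 - 500*x + 625
which factors as (x - 5)^4. The eigenvalues (with algebraic multiplicities) are λ = 5 with multiplicity 4.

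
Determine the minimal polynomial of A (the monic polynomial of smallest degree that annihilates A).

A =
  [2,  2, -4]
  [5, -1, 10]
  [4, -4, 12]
x^2 - 9*x + 20

The characteristic polynomial is χ_A(x) = (x - 5)*(x - 4)^2, so the eigenvalues are known. The minimal polynomial is
  m_A(x) = Π_λ (x − λ)^{k_λ}
where k_λ is the size of the *largest* Jordan block for λ (equivalently, the smallest k with (A − λI)^k v = 0 for every generalised eigenvector v of λ).

  λ = 4: largest Jordan block has size 1, contributing (x − 4)
  λ = 5: largest Jordan block has size 1, contributing (x − 5)

So m_A(x) = (x - 5)*(x - 4) = x^2 - 9*x + 20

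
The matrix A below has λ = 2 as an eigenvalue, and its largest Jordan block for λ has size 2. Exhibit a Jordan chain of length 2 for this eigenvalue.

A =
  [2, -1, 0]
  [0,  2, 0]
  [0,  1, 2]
A Jordan chain for λ = 2 of length 2:
v_1 = (-1, 0, 1)ᵀ
v_2 = (0, 1, 0)ᵀ

Let N = A − (2)·I. We want v_2 with N^2 v_2 = 0 but N^1 v_2 ≠ 0; then v_{j-1} := N · v_j for j = 2, …, 2.

Pick v_2 = (0, 1, 0)ᵀ.
Then v_1 = N · v_2 = (-1, 0, 1)ᵀ.

Sanity check: (A − (2)·I) v_1 = (0, 0, 0)ᵀ = 0. ✓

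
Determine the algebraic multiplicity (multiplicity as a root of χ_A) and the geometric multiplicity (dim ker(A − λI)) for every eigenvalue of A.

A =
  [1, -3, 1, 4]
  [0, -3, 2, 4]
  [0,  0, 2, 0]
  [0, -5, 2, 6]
λ = 1: alg = 2, geom = 1; λ = 2: alg = 2, geom = 2

Step 1 — factor the characteristic polynomial to read off the algebraic multiplicities:
  χ_A(x) = (x - 2)^2*(x - 1)^2

Step 2 — compute geometric multiplicities via the rank-nullity identity g(λ) = n − rank(A − λI):
  rank(A − (1)·I) = 3, so dim ker(A − (1)·I) = n − 3 = 1
  rank(A − (2)·I) = 2, so dim ker(A − (2)·I) = n − 2 = 2

Summary:
  λ = 1: algebraic multiplicity = 2, geometric multiplicity = 1
  λ = 2: algebraic multiplicity = 2, geometric multiplicity = 2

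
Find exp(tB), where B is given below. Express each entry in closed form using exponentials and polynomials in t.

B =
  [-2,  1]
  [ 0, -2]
e^{tB} =
  [exp(-2*t), t*exp(-2*t)]
  [0, exp(-2*t)]

Strategy: write B = P · J · P⁻¹ where J is a Jordan canonical form, so e^{tB} = P · e^{tJ} · P⁻¹, and e^{tJ} can be computed block-by-block.

B has Jordan form
J =
  [-2,  1]
  [ 0, -2]
(up to reordering of blocks).

Per-block formulas:
  For a 2×2 Jordan block J_2(-2): exp(t · J_2(-2)) = e^(-2t)·(I + t·N), where N is the 2×2 nilpotent shift.

After assembling e^{tJ} and conjugating by P, we get:

e^{tB} =
  [exp(-2*t), t*exp(-2*t)]
  [0, exp(-2*t)]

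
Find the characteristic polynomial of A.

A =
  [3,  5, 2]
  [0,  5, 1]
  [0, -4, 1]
x^3 - 9*x^2 + 27*x - 27

Expanding det(x·I − A) (e.g. by cofactor expansion or by noting that A is similar to its Jordan form J, which has the same characteristic polynomial as A) gives
  χ_A(x) = x^3 - 9*x^2 + 27*x - 27
which factors as (x - 3)^3. The eigenvalues (with algebraic multiplicities) are λ = 3 with multiplicity 3.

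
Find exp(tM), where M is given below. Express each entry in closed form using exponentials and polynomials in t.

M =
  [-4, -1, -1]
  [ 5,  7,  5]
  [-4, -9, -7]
e^{tM} =
  [-t*exp(-3*t) + exp(-3*t), -t*exp(-3*t), -t*exp(-3*t)]
  [exp(2*t) - exp(-3*t), 2*exp(2*t) - exp(-3*t), exp(2*t) - exp(-3*t)]
  [t*exp(-3*t) - exp(2*t) + exp(-3*t), t*exp(-3*t) - 2*exp(2*t) + 2*exp(-3*t), t*exp(-3*t) - exp(2*t) + 2*exp(-3*t)]

Strategy: write M = P · J · P⁻¹ where J is a Jordan canonical form, so e^{tM} = P · e^{tJ} · P⁻¹, and e^{tJ} can be computed block-by-block.

M has Jordan form
J =
  [-3,  1, 0]
  [ 0, -3, 0]
  [ 0,  0, 2]
(up to reordering of blocks).

Per-block formulas:
  For a 1×1 block at λ = 2: exp(t · [2]) = [e^(2t)].
  For a 2×2 Jordan block J_2(-3): exp(t · J_2(-3)) = e^(-3t)·(I + t·N), where N is the 2×2 nilpotent shift.

After assembling e^{tJ} and conjugating by P, we get:

e^{tM} =
  [-t*exp(-3*t) + exp(-3*t), -t*exp(-3*t), -t*exp(-3*t)]
  [exp(2*t) - exp(-3*t), 2*exp(2*t) - exp(-3*t), exp(2*t) - exp(-3*t)]
  [t*exp(-3*t) - exp(2*t) + exp(-3*t), t*exp(-3*t) - 2*exp(2*t) + 2*exp(-3*t), t*exp(-3*t) - exp(2*t) + 2*exp(-3*t)]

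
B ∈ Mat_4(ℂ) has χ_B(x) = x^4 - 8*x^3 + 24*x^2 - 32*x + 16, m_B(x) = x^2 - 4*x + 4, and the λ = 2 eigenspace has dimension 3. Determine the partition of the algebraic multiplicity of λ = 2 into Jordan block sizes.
Block sizes for λ = 2: [2, 1, 1]

Step 1 — from the characteristic polynomial, algebraic multiplicity of λ = 2 is 4. From dim ker(B − (2)·I) = 3, there are exactly 3 Jordan blocks for λ = 2.
Step 2 — from the minimal polynomial, the factor (x − 2)^2 tells us the largest block for λ = 2 has size 2.
Step 3 — with total size 4, 3 blocks, and largest block 2, the block sizes (in nonincreasing order) are [2, 1, 1].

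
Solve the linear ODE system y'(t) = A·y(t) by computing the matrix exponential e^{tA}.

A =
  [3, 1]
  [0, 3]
e^{tA} =
  [exp(3*t), t*exp(3*t)]
  [0, exp(3*t)]

Strategy: write A = P · J · P⁻¹ where J is a Jordan canonical form, so e^{tA} = P · e^{tJ} · P⁻¹, and e^{tJ} can be computed block-by-block.

A has Jordan form
J =
  [3, 1]
  [0, 3]
(up to reordering of blocks).

Per-block formulas:
  For a 2×2 Jordan block J_2(3): exp(t · J_2(3)) = e^(3t)·(I + t·N), where N is the 2×2 nilpotent shift.

After assembling e^{tJ} and conjugating by P, we get:

e^{tA} =
  [exp(3*t), t*exp(3*t)]
  [0, exp(3*t)]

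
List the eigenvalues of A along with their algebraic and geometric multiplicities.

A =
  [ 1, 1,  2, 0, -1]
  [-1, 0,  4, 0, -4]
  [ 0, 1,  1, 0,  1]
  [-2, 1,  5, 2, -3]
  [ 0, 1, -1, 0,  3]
λ = 1: alg = 3, geom = 1; λ = 2: alg = 2, geom = 2

Step 1 — factor the characteristic polynomial to read off the algebraic multiplicities:
  χ_A(x) = (x - 2)^2*(x - 1)^3

Step 2 — compute geometric multiplicities via the rank-nullity identity g(λ) = n − rank(A − λI):
  rank(A − (1)·I) = 4, so dim ker(A − (1)·I) = n − 4 = 1
  rank(A − (2)·I) = 3, so dim ker(A − (2)·I) = n − 3 = 2

Summary:
  λ = 1: algebraic multiplicity = 3, geometric multiplicity = 1
  λ = 2: algebraic multiplicity = 2, geometric multiplicity = 2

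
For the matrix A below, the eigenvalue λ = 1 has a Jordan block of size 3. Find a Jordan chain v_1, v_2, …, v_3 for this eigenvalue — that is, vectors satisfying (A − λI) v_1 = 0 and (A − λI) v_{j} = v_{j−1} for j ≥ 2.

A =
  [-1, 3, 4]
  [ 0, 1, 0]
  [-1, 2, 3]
A Jordan chain for λ = 1 of length 3:
v_1 = (2, 0, 1)ᵀ
v_2 = (3, 0, 2)ᵀ
v_3 = (0, 1, 0)ᵀ

Let N = A − (1)·I. We want v_3 with N^3 v_3 = 0 but N^2 v_3 ≠ 0; then v_{j-1} := N · v_j for j = 3, …, 2.

Pick v_3 = (0, 1, 0)ᵀ.
Then v_2 = N · v_3 = (3, 0, 2)ᵀ.
Then v_1 = N · v_2 = (2, 0, 1)ᵀ.

Sanity check: (A − (1)·I) v_1 = (0, 0, 0)ᵀ = 0. ✓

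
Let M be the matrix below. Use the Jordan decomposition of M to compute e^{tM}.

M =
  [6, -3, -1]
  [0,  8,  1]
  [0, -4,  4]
e^{tM} =
  [exp(6*t), -t^2*exp(6*t) - 3*t*exp(6*t), -t^2*exp(6*t)/2 - t*exp(6*t)]
  [0, 2*t*exp(6*t) + exp(6*t), t*exp(6*t)]
  [0, -4*t*exp(6*t), -2*t*exp(6*t) + exp(6*t)]

Strategy: write M = P · J · P⁻¹ where J is a Jordan canonical form, so e^{tM} = P · e^{tJ} · P⁻¹, and e^{tJ} can be computed block-by-block.

M has Jordan form
J =
  [6, 1, 0]
  [0, 6, 1]
  [0, 0, 6]
(up to reordering of blocks).

Per-block formulas:
  For a 3×3 Jordan block J_3(6): exp(t · J_3(6)) = e^(6t)·(I + t·N + (t^2/2)·N^2), where N is the 3×3 nilpotent shift.

After assembling e^{tJ} and conjugating by P, we get:

e^{tM} =
  [exp(6*t), -t^2*exp(6*t) - 3*t*exp(6*t), -t^2*exp(6*t)/2 - t*exp(6*t)]
  [0, 2*t*exp(6*t) + exp(6*t), t*exp(6*t)]
  [0, -4*t*exp(6*t), -2*t*exp(6*t) + exp(6*t)]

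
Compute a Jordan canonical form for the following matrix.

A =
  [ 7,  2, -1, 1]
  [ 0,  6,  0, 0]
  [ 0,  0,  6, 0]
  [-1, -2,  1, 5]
J_2(6) ⊕ J_1(6) ⊕ J_1(6)

The characteristic polynomial is
  det(x·I − A) = x^4 - 24*x^3 + 216*x^2 - 864*x + 1296 = (x - 6)^4

Eigenvalues and multiplicities (the geometric multiplicity of λ is n − rank(A − λI), which equals the number of Jordan blocks for λ):
  λ = 6: algebraic multiplicity = 4, geometric multiplicity = 3

Determining the block sizes for each eigenvalue:
  λ = 6: 3 blocks summing to 4 forces exactly one block of size 2 and the rest size 1 → block sizes [2, 1, 1]

Assembling the blocks gives a Jordan form
J =
  [6, 1, 0, 0]
  [0, 6, 0, 0]
  [0, 0, 6, 0]
  [0, 0, 0, 6]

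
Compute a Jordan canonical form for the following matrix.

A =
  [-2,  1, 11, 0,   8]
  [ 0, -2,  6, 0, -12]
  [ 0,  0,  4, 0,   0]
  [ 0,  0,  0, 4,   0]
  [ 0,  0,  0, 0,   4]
J_2(-2) ⊕ J_1(4) ⊕ J_1(4) ⊕ J_1(4)

The characteristic polynomial is
  det(x·I − A) = x^5 - 8*x^4 + 4*x^3 + 80*x^2 - 64*x - 256 = (x - 4)^3*(x + 2)^2

Eigenvalues and multiplicities (the geometric multiplicity of λ is n − rank(A − λI), which equals the number of Jordan blocks for λ):
  λ = -2: algebraic multiplicity = 2, geometric multiplicity = 1
  λ = 4: algebraic multiplicity = 3, geometric multiplicity = 3

Determining the block sizes for each eigenvalue:
  λ = -2: one block (gm = 1), so the single block has size am = 2 → block sizes [2]
  λ = 4: gm = am = 3, so every block has size 1 → block sizes [1, 1, 1]

Assembling the blocks gives a Jordan form
J =
  [-2,  1, 0, 0, 0]
  [ 0, -2, 0, 0, 0]
  [ 0,  0, 4, 0, 0]
  [ 0,  0, 0, 4, 0]
  [ 0,  0, 0, 0, 4]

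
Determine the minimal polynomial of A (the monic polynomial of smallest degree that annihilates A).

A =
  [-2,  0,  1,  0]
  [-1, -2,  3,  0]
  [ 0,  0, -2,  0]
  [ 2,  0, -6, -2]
x^3 + 6*x^2 + 12*x + 8

The characteristic polynomial is χ_A(x) = (x + 2)^4, so the eigenvalues are known. The minimal polynomial is
  m_A(x) = Π_λ (x − λ)^{k_λ}
where k_λ is the size of the *largest* Jordan block for λ (equivalently, the smallest k with (A − λI)^k v = 0 for every generalised eigenvector v of λ).

  λ = -2: largest Jordan block has size 3, contributing (x + 2)^3

So m_A(x) = (x + 2)^3 = x^3 + 6*x^2 + 12*x + 8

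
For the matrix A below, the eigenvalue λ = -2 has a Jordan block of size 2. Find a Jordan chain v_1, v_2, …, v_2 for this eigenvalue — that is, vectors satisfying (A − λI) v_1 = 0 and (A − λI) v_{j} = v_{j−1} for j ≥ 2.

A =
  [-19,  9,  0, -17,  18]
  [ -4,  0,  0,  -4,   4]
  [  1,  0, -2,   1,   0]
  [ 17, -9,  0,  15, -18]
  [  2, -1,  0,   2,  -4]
A Jordan chain for λ = -2 of length 2:
v_1 = (-17, -4, 1, 17, 2)ᵀ
v_2 = (1, 0, 0, 0, 0)ᵀ

Let N = A − (-2)·I. We want v_2 with N^2 v_2 = 0 but N^1 v_2 ≠ 0; then v_{j-1} := N · v_j for j = 2, …, 2.

Pick v_2 = (1, 0, 0, 0, 0)ᵀ.
Then v_1 = N · v_2 = (-17, -4, 1, 17, 2)ᵀ.

Sanity check: (A − (-2)·I) v_1 = (0, 0, 0, 0, 0)ᵀ = 0. ✓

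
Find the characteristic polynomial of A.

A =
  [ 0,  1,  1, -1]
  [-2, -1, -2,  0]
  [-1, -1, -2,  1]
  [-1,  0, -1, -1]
x^4 + 4*x^3 + 6*x^2 + 4*x + 1

Expanding det(x·I − A) (e.g. by cofactor expansion or by noting that A is similar to its Jordan form J, which has the same characteristic polynomial as A) gives
  χ_A(x) = x^4 + 4*x^3 + 6*x^2 + 4*x + 1
which factors as (x + 1)^4. The eigenvalues (with algebraic multiplicities) are λ = -1 with multiplicity 4.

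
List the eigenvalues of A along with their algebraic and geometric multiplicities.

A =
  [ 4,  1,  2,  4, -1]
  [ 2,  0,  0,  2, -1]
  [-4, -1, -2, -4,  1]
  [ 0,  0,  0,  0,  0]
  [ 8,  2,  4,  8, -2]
λ = 0: alg = 5, geom = 3

Step 1 — factor the characteristic polynomial to read off the algebraic multiplicities:
  χ_A(x) = x^5

Step 2 — compute geometric multiplicities via the rank-nullity identity g(λ) = n − rank(A − λI):
  rank(A − (0)·I) = 2, so dim ker(A − (0)·I) = n − 2 = 3

Summary:
  λ = 0: algebraic multiplicity = 5, geometric multiplicity = 3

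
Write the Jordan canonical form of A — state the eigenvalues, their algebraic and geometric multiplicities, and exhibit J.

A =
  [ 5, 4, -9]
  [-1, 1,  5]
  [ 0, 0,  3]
J_3(3)

The characteristic polynomial is
  det(x·I − A) = x^3 - 9*x^2 + 27*x - 27 = (x - 3)^3

Eigenvalues and multiplicities (the geometric multiplicity of λ is n − rank(A − λI), which equals the number of Jordan blocks for λ):
  λ = 3: algebraic multiplicity = 3, geometric multiplicity = 1

Determining the block sizes for each eigenvalue:
  λ = 3: one block (gm = 1), so the single block has size am = 3 → block sizes [3]

Assembling the blocks gives a Jordan form
J =
  [3, 1, 0]
  [0, 3, 1]
  [0, 0, 3]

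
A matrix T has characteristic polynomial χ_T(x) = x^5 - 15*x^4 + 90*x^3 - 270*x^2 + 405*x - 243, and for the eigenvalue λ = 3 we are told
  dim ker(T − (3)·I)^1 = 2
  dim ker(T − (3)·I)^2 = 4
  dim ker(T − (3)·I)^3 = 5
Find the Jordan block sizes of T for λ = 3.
Block sizes for λ = 3: [3, 2]

From the dimensions of kernels of powers, the number of Jordan blocks of size at least j is d_j − d_{j−1} where d_j = dim ker(N^j) (with d_0 = 0). Computing the differences gives [2, 2, 1].
The number of blocks of size exactly k is (#blocks of size ≥ k) − (#blocks of size ≥ k + 1), so the partition is: 1 block(s) of size 2, 1 block(s) of size 3.
In nonincreasing order the block sizes are [3, 2].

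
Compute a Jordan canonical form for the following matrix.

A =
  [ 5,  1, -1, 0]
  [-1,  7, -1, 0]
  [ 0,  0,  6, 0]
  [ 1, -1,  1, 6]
J_2(6) ⊕ J_1(6) ⊕ J_1(6)

The characteristic polynomial is
  det(x·I − A) = x^4 - 24*x^3 + 216*x^2 - 864*x + 1296 = (x - 6)^4

Eigenvalues and multiplicities (the geometric multiplicity of λ is n − rank(A − λI), which equals the number of Jordan blocks for λ):
  λ = 6: algebraic multiplicity = 4, geometric multiplicity = 3

Determining the block sizes for each eigenvalue:
  λ = 6: 3 blocks summing to 4 forces exactly one block of size 2 and the rest size 1 → block sizes [2, 1, 1]

Assembling the blocks gives a Jordan form
J =
  [6, 1, 0, 0]
  [0, 6, 0, 0]
  [0, 0, 6, 0]
  [0, 0, 0, 6]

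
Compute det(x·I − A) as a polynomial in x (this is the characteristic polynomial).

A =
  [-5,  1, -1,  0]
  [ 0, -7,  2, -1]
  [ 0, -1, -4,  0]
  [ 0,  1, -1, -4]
x^4 + 20*x^3 + 150*x^2 + 500*x + 625

Expanding det(x·I − A) (e.g. by cofactor expansion or by noting that A is similar to its Jordan form J, which has the same characteristic polynomial as A) gives
  χ_A(x) = x^4 + 20*x^3 + 150*x^2 + 500*x + 625
which factors as (x + 5)^4. The eigenvalues (with algebraic multiplicities) are λ = -5 with multiplicity 4.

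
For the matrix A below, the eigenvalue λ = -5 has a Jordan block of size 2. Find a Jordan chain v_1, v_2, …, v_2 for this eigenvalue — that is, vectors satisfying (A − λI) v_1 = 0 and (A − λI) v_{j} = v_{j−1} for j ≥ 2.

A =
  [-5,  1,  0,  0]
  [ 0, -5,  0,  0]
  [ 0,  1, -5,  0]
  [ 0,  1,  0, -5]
A Jordan chain for λ = -5 of length 2:
v_1 = (1, 0, 1, 1)ᵀ
v_2 = (0, 1, 0, 0)ᵀ

Let N = A − (-5)·I. We want v_2 with N^2 v_2 = 0 but N^1 v_2 ≠ 0; then v_{j-1} := N · v_j for j = 2, …, 2.

Pick v_2 = (0, 1, 0, 0)ᵀ.
Then v_1 = N · v_2 = (1, 0, 1, 1)ᵀ.

Sanity check: (A − (-5)·I) v_1 = (0, 0, 0, 0)ᵀ = 0. ✓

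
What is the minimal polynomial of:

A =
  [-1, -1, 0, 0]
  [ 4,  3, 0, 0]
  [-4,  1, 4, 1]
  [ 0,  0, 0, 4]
x^4 - 10*x^3 + 33*x^2 - 40*x + 16

The characteristic polynomial is χ_A(x) = (x - 4)^2*(x - 1)^2, so the eigenvalues are known. The minimal polynomial is
  m_A(x) = Π_λ (x − λ)^{k_λ}
where k_λ is the size of the *largest* Jordan block for λ (equivalently, the smallest k with (A − λI)^k v = 0 for every generalised eigenvector v of λ).

  λ = 1: largest Jordan block has size 2, contributing (x − 1)^2
  λ = 4: largest Jordan block has size 2, contributing (x − 4)^2

So m_A(x) = (x - 4)^2*(x - 1)^2 = x^4 - 10*x^3 + 33*x^2 - 40*x + 16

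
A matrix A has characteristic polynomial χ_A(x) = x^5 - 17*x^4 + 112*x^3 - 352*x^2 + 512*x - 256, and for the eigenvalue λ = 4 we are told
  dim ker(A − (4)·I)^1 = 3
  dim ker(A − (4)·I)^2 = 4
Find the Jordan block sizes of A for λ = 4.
Block sizes for λ = 4: [2, 1, 1]

From the dimensions of kernels of powers, the number of Jordan blocks of size at least j is d_j − d_{j−1} where d_j = dim ker(N^j) (with d_0 = 0). Computing the differences gives [3, 1].
The number of blocks of size exactly k is (#blocks of size ≥ k) − (#blocks of size ≥ k + 1), so the partition is: 2 block(s) of size 1, 1 block(s) of size 2.
In nonincreasing order the block sizes are [2, 1, 1].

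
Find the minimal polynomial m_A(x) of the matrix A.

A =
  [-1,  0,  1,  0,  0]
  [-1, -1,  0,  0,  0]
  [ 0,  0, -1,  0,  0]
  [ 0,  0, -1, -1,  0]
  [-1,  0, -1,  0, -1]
x^3 + 3*x^2 + 3*x + 1

The characteristic polynomial is χ_A(x) = (x + 1)^5, so the eigenvalues are known. The minimal polynomial is
  m_A(x) = Π_λ (x − λ)^{k_λ}
where k_λ is the size of the *largest* Jordan block for λ (equivalently, the smallest k with (A − λI)^k v = 0 for every generalised eigenvector v of λ).

  λ = -1: largest Jordan block has size 3, contributing (x + 1)^3

So m_A(x) = (x + 1)^3 = x^3 + 3*x^2 + 3*x + 1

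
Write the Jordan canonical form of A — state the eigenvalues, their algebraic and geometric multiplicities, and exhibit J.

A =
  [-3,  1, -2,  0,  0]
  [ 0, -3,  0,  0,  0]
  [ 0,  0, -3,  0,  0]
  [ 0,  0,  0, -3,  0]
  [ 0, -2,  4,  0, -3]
J_2(-3) ⊕ J_1(-3) ⊕ J_1(-3) ⊕ J_1(-3)

The characteristic polynomial is
  det(x·I − A) = x^5 + 15*x^4 + 90*x^3 + 270*x^2 + 405*x + 243 = (x + 3)^5

Eigenvalues and multiplicities (the geometric multiplicity of λ is n − rank(A − λI), which equals the number of Jordan blocks for λ):
  λ = -3: algebraic multiplicity = 5, geometric multiplicity = 4

Determining the block sizes for each eigenvalue:
  λ = -3: 4 blocks summing to 5 forces exactly one block of size 2 and the rest size 1 → block sizes [2, 1, 1, 1]

Assembling the blocks gives a Jordan form
J =
  [-3,  1,  0,  0,  0]
  [ 0, -3,  0,  0,  0]
  [ 0,  0, -3,  0,  0]
  [ 0,  0,  0, -3,  0]
  [ 0,  0,  0,  0, -3]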